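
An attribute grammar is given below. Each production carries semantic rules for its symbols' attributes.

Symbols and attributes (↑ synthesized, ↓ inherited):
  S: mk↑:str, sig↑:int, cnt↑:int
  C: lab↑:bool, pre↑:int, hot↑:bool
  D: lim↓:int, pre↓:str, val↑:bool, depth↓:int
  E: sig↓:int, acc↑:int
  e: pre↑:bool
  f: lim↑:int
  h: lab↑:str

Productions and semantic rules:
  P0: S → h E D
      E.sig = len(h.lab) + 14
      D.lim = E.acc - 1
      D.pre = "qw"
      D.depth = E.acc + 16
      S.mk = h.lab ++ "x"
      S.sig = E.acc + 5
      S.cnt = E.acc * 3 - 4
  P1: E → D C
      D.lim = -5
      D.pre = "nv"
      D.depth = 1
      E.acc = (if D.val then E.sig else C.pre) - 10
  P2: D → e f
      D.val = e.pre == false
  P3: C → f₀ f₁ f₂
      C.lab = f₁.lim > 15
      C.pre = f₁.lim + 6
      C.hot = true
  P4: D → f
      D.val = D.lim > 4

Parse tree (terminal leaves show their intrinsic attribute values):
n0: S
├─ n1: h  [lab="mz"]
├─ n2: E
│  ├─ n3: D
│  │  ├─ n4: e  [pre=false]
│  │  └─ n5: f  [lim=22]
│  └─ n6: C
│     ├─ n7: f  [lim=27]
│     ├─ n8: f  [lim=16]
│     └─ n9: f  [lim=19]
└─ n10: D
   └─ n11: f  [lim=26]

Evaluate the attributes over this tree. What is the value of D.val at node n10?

1. n1.lab = "mz"  [terminal]
2. n2.sig = 16  [len(h.lab) + 14]
3. n3.lim = -5  [-5]
4. n3.pre = "nv"  ["nv"]
5. n3.depth = 1  [1]
6. n4.pre = false  [terminal]
7. n5.lim = 22  [terminal]
8. n3.val = true  [e.pre == false]
9. n7.lim = 27  [terminal]
10. n8.lim = 16  [terminal]
11. n9.lim = 19  [terminal]
12. n6.lab = true  [f₁.lim > 15]
13. n6.pre = 22  [f₁.lim + 6]
14. n6.hot = true  [true]
15. n2.acc = 6  [(if D.val then E.sig else C.pre) - 10]
16. n10.lim = 5  [E.acc - 1]
17. n10.pre = "qw"  ["qw"]
18. n10.depth = 22  [E.acc + 16]
19. n11.lim = 26  [terminal]
20. n10.val = true  [D.lim > 4]
21. n0.mk = "mzx"  [h.lab ++ "x"]
22. n0.sig = 11  [E.acc + 5]
23. n0.cnt = 14  [E.acc * 3 - 4]

true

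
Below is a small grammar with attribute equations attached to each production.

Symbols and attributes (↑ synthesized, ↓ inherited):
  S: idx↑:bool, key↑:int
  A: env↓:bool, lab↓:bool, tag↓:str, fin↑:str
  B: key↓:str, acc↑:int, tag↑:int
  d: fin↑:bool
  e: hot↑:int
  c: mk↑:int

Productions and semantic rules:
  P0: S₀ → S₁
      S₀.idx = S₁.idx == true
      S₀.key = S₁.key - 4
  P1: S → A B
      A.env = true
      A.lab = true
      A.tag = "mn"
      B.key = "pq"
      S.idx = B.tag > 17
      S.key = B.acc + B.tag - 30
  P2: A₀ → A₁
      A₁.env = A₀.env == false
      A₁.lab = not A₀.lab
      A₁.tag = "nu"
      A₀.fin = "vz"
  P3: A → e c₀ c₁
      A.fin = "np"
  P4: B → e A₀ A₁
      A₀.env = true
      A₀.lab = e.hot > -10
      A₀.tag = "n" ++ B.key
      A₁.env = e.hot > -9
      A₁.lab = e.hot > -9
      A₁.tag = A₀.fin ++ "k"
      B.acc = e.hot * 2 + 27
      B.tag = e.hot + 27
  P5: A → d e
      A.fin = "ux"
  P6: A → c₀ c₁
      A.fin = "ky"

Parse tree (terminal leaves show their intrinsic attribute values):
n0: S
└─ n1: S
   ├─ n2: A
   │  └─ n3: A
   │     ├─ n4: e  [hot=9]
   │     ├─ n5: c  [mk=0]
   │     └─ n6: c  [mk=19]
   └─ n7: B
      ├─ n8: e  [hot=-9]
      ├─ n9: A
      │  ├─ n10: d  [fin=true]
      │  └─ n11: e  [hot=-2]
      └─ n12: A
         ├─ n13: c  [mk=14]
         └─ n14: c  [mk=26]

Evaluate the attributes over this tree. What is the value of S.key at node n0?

1. n2.env = true  [true]
2. n2.lab = true  [true]
3. n2.tag = "mn"  ["mn"]
4. n3.env = false  [A₀.env == false]
5. n3.lab = false  [not A₀.lab]
6. n3.tag = "nu"  ["nu"]
7. n4.hot = 9  [terminal]
8. n5.mk = 0  [terminal]
9. n6.mk = 19  [terminal]
10. n3.fin = "np"  ["np"]
11. n2.fin = "vz"  ["vz"]
12. n7.key = "pq"  ["pq"]
13. n8.hot = -9  [terminal]
14. n9.env = true  [true]
15. n9.lab = true  [e.hot > -10]
16. n9.tag = "npq"  ["n" ++ B.key]
17. n10.fin = true  [terminal]
18. n11.hot = -2  [terminal]
19. n9.fin = "ux"  ["ux"]
20. n12.env = false  [e.hot > -9]
21. n12.lab = false  [e.hot > -9]
22. n12.tag = "uxk"  [A₀.fin ++ "k"]
23. n13.mk = 14  [terminal]
24. n14.mk = 26  [terminal]
25. n12.fin = "ky"  ["ky"]
26. n7.acc = 9  [e.hot * 2 + 27]
27. n7.tag = 18  [e.hot + 27]
28. n1.idx = true  [B.tag > 17]
29. n1.key = -3  [B.acc + B.tag - 30]
30. n0.idx = true  [S₁.idx == true]
31. n0.key = -7  [S₁.key - 4]

-7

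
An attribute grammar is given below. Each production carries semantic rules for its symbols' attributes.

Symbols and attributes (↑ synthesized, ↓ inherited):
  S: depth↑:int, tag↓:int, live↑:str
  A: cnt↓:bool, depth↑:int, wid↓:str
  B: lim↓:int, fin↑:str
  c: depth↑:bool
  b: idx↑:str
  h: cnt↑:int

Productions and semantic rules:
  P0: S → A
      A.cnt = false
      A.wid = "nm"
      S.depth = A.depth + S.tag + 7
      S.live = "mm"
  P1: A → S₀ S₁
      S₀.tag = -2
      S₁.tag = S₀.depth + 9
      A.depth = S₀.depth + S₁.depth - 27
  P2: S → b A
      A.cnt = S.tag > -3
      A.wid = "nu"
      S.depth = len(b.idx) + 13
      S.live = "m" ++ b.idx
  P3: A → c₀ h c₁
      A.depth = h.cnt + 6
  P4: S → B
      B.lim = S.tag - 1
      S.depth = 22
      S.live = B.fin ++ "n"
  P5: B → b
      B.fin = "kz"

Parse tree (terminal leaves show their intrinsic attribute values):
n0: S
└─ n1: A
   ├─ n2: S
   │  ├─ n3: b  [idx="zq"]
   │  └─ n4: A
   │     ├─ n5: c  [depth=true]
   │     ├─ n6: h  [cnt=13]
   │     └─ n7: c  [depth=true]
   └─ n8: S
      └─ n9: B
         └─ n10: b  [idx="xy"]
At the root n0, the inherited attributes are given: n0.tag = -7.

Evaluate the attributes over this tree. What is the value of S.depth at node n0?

10

1. n0.tag = -7  [given at root]
2. n1.cnt = false  [false]
3. n1.wid = "nm"  ["nm"]
4. n2.tag = -2  [-2]
5. n3.idx = "zq"  [terminal]
6. n4.cnt = true  [S.tag > -3]
7. n4.wid = "nu"  ["nu"]
8. n5.depth = true  [terminal]
9. n6.cnt = 13  [terminal]
10. n7.depth = true  [terminal]
11. n4.depth = 19  [h.cnt + 6]
12. n2.depth = 15  [len(b.idx) + 13]
13. n2.live = "mzq"  ["m" ++ b.idx]
14. n8.tag = 24  [S₀.depth + 9]
15. n9.lim = 23  [S.tag - 1]
16. n10.idx = "xy"  [terminal]
17. n9.fin = "kz"  ["kz"]
18. n8.depth = 22  [22]
19. n8.live = "kzn"  [B.fin ++ "n"]
20. n1.depth = 10  [S₀.depth + S₁.depth - 27]
21. n0.depth = 10  [A.depth + S.tag + 7]
22. n0.live = "mm"  ["mm"]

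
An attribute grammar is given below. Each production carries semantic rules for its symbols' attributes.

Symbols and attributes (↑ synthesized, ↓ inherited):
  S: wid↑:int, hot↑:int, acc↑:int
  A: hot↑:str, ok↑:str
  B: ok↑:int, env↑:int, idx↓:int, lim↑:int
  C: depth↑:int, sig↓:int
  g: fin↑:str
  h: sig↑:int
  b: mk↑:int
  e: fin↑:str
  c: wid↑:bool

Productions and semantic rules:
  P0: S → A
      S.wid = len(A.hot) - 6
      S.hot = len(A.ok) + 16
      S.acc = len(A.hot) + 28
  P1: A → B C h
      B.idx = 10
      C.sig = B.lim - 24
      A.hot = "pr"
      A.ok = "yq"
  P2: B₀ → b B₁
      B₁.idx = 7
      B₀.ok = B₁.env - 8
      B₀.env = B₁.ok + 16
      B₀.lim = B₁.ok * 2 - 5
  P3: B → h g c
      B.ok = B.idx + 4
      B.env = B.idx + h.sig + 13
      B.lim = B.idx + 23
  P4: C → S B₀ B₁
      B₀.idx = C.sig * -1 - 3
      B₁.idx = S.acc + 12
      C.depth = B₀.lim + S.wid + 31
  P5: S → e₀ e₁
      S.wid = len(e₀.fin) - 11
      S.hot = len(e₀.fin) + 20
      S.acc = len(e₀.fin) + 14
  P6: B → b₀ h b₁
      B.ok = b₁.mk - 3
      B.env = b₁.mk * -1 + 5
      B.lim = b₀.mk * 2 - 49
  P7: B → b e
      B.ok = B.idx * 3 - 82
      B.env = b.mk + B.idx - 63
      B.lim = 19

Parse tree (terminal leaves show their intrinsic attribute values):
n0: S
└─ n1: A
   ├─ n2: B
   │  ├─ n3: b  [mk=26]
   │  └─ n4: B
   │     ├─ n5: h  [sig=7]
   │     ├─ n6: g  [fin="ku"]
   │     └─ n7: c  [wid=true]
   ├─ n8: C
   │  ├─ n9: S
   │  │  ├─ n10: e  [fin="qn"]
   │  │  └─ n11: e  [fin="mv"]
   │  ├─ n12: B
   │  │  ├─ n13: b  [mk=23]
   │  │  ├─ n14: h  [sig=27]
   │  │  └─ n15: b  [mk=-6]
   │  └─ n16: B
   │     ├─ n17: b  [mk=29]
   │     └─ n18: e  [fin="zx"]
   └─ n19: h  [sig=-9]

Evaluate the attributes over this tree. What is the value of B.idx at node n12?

1. n2.idx = 10  [10]
2. n3.mk = 26  [terminal]
3. n4.idx = 7  [7]
4. n5.sig = 7  [terminal]
5. n6.fin = "ku"  [terminal]
6. n7.wid = true  [terminal]
7. n4.ok = 11  [B.idx + 4]
8. n4.env = 27  [B.idx + h.sig + 13]
9. n4.lim = 30  [B.idx + 23]
10. n2.ok = 19  [B₁.env - 8]
11. n2.env = 27  [B₁.ok + 16]
12. n2.lim = 17  [B₁.ok * 2 - 5]
13. n8.sig = -7  [B.lim - 24]
14. n10.fin = "qn"  [terminal]
15. n11.fin = "mv"  [terminal]
16. n9.wid = -9  [len(e₀.fin) - 11]
17. n9.hot = 22  [len(e₀.fin) + 20]
18. n9.acc = 16  [len(e₀.fin) + 14]
19. n12.idx = 4  [C.sig * -1 - 3]
20. n13.mk = 23  [terminal]
21. n14.sig = 27  [terminal]
22. n15.mk = -6  [terminal]
23. n12.ok = -9  [b₁.mk - 3]
24. n12.env = 11  [b₁.mk * -1 + 5]
25. n12.lim = -3  [b₀.mk * 2 - 49]
26. n16.idx = 28  [S.acc + 12]
27. n17.mk = 29  [terminal]
28. n18.fin = "zx"  [terminal]
29. n16.ok = 2  [B.idx * 3 - 82]
30. n16.env = -6  [b.mk + B.idx - 63]
31. n16.lim = 19  [19]
32. n8.depth = 19  [B₀.lim + S.wid + 31]
33. n19.sig = -9  [terminal]
34. n1.hot = "pr"  ["pr"]
35. n1.ok = "yq"  ["yq"]
36. n0.wid = -4  [len(A.hot) - 6]
37. n0.hot = 18  [len(A.ok) + 16]
38. n0.acc = 30  [len(A.hot) + 28]

4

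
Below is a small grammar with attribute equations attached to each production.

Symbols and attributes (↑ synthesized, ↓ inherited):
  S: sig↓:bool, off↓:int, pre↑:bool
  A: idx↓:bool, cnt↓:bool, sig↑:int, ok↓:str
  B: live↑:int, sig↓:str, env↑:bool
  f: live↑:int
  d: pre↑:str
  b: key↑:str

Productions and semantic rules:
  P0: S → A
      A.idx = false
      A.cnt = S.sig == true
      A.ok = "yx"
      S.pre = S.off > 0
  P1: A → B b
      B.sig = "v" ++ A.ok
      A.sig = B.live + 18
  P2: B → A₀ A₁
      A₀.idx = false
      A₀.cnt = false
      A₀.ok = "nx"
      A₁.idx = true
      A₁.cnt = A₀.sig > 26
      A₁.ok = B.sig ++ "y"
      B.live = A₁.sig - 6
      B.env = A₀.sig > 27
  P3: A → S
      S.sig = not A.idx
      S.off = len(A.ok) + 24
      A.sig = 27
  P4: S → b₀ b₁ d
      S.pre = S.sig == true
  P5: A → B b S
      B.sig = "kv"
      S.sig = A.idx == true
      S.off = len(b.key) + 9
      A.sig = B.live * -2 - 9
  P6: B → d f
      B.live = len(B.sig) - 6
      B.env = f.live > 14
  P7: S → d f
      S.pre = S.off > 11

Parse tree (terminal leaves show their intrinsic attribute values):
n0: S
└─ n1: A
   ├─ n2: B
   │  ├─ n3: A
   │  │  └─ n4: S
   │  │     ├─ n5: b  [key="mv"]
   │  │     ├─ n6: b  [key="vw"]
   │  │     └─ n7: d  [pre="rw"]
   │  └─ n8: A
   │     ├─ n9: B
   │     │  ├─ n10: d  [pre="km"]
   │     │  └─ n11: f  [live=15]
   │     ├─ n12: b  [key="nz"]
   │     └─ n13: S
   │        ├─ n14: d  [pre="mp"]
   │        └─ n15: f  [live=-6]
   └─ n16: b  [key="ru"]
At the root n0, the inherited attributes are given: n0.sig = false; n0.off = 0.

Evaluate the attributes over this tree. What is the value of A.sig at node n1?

11

1. n0.sig = false  [given at root]
2. n0.off = 0  [given at root]
3. n1.idx = false  [false]
4. n1.cnt = false  [S.sig == true]
5. n1.ok = "yx"  ["yx"]
6. n2.sig = "vyx"  ["v" ++ A.ok]
7. n3.idx = false  [false]
8. n3.cnt = false  [false]
9. n3.ok = "nx"  ["nx"]
10. n4.sig = true  [not A.idx]
11. n4.off = 26  [len(A.ok) + 24]
12. n5.key = "mv"  [terminal]
13. n6.key = "vw"  [terminal]
14. n7.pre = "rw"  [terminal]
15. n4.pre = true  [S.sig == true]
16. n3.sig = 27  [27]
17. n8.idx = true  [true]
18. n8.cnt = true  [A₀.sig > 26]
19. n8.ok = "vyxy"  [B.sig ++ "y"]
20. n9.sig = "kv"  ["kv"]
21. n10.pre = "km"  [terminal]
22. n11.live = 15  [terminal]
23. n9.live = -4  [len(B.sig) - 6]
24. n9.env = true  [f.live > 14]
25. n12.key = "nz"  [terminal]
26. n13.sig = true  [A.idx == true]
27. n13.off = 11  [len(b.key) + 9]
28. n14.pre = "mp"  [terminal]
29. n15.live = -6  [terminal]
30. n13.pre = false  [S.off > 11]
31. n8.sig = -1  [B.live * -2 - 9]
32. n2.live = -7  [A₁.sig - 6]
33. n2.env = false  [A₀.sig > 27]
34. n16.key = "ru"  [terminal]
35. n1.sig = 11  [B.live + 18]
36. n0.pre = false  [S.off > 0]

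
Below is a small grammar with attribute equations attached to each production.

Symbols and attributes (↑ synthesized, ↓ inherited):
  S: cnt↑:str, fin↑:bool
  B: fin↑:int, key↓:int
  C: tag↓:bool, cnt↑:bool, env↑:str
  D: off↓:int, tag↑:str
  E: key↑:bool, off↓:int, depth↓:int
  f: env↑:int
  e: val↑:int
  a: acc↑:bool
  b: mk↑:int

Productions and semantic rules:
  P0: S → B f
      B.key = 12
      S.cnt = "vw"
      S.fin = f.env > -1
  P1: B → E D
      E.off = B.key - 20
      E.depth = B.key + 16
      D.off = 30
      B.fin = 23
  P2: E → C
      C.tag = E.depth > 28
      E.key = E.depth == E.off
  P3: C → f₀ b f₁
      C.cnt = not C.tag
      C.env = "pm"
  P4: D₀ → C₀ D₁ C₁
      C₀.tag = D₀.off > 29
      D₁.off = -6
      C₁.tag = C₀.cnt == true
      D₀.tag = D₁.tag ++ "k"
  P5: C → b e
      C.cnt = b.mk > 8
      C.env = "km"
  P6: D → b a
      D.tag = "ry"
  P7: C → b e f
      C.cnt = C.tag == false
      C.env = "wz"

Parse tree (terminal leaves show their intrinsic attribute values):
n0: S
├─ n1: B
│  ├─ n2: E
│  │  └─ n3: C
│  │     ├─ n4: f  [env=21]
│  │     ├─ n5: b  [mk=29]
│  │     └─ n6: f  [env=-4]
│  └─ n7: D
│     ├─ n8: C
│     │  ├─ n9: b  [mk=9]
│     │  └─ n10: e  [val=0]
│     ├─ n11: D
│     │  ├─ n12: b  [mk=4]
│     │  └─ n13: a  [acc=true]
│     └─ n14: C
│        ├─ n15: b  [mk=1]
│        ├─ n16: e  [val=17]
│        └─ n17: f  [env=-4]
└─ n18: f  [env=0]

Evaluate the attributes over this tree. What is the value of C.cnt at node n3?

1. n1.key = 12  [12]
2. n2.off = -8  [B.key - 20]
3. n2.depth = 28  [B.key + 16]
4. n3.tag = false  [E.depth > 28]
5. n4.env = 21  [terminal]
6. n5.mk = 29  [terminal]
7. n6.env = -4  [terminal]
8. n3.cnt = true  [not C.tag]
9. n3.env = "pm"  ["pm"]
10. n2.key = false  [E.depth == E.off]
11. n7.off = 30  [30]
12. n8.tag = true  [D₀.off > 29]
13. n9.mk = 9  [terminal]
14. n10.val = 0  [terminal]
15. n8.cnt = true  [b.mk > 8]
16. n8.env = "km"  ["km"]
17. n11.off = -6  [-6]
18. n12.mk = 4  [terminal]
19. n13.acc = true  [terminal]
20. n11.tag = "ry"  ["ry"]
21. n14.tag = true  [C₀.cnt == true]
22. n15.mk = 1  [terminal]
23. n16.val = 17  [terminal]
24. n17.env = -4  [terminal]
25. n14.cnt = false  [C.tag == false]
26. n14.env = "wz"  ["wz"]
27. n7.tag = "ryk"  [D₁.tag ++ "k"]
28. n1.fin = 23  [23]
29. n18.env = 0  [terminal]
30. n0.cnt = "vw"  ["vw"]
31. n0.fin = true  [f.env > -1]

true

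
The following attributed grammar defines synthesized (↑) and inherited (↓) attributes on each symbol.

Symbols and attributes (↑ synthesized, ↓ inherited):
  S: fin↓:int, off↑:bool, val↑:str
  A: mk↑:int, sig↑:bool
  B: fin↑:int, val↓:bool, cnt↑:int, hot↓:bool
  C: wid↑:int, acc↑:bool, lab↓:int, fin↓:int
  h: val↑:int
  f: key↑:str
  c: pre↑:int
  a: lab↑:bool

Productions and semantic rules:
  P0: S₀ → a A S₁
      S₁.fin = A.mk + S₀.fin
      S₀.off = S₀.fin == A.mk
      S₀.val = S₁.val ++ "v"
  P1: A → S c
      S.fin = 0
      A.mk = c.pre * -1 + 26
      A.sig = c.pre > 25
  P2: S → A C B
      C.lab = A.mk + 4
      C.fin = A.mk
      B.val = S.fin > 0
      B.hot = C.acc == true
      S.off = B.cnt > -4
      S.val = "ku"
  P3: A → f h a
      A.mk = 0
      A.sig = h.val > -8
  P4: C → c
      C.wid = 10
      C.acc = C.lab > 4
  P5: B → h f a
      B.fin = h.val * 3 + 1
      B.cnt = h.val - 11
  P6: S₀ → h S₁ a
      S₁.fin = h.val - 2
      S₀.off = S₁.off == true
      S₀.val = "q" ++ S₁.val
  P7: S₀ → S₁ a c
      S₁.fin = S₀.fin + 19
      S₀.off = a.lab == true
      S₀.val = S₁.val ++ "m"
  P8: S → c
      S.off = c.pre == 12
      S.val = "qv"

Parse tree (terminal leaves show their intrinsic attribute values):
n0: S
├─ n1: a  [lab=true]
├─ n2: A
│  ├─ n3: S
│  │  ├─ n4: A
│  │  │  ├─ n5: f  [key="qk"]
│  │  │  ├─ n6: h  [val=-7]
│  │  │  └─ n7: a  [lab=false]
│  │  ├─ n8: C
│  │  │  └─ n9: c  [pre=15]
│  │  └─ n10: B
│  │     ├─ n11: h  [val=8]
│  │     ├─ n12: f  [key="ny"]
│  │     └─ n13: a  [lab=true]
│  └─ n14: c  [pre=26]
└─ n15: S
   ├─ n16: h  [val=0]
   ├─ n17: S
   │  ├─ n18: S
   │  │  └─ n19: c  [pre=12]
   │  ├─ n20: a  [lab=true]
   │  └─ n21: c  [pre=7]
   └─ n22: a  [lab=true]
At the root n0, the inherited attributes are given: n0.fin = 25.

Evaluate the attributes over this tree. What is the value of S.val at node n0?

1. n0.fin = 25  [given at root]
2. n1.lab = true  [terminal]
3. n3.fin = 0  [0]
4. n5.key = "qk"  [terminal]
5. n6.val = -7  [terminal]
6. n7.lab = false  [terminal]
7. n4.mk = 0  [0]
8. n4.sig = true  [h.val > -8]
9. n8.lab = 4  [A.mk + 4]
10. n8.fin = 0  [A.mk]
11. n9.pre = 15  [terminal]
12. n8.wid = 10  [10]
13. n8.acc = false  [C.lab > 4]
14. n10.val = false  [S.fin > 0]
15. n10.hot = false  [C.acc == true]
16. n11.val = 8  [terminal]
17. n12.key = "ny"  [terminal]
18. n13.lab = true  [terminal]
19. n10.fin = 25  [h.val * 3 + 1]
20. n10.cnt = -3  [h.val - 11]
21. n3.off = true  [B.cnt > -4]
22. n3.val = "ku"  ["ku"]
23. n14.pre = 26  [terminal]
24. n2.mk = 0  [c.pre * -1 + 26]
25. n2.sig = true  [c.pre > 25]
26. n15.fin = 25  [A.mk + S₀.fin]
27. n16.val = 0  [terminal]
28. n17.fin = -2  [h.val - 2]
29. n18.fin = 17  [S₀.fin + 19]
30. n19.pre = 12  [terminal]
31. n18.off = true  [c.pre == 12]
32. n18.val = "qv"  ["qv"]
33. n20.lab = true  [terminal]
34. n21.pre = 7  [terminal]
35. n17.off = true  [a.lab == true]
36. n17.val = "qvm"  [S₁.val ++ "m"]
37. n22.lab = true  [terminal]
38. n15.off = true  [S₁.off == true]
39. n15.val = "qqvm"  ["q" ++ S₁.val]
40. n0.off = false  [S₀.fin == A.mk]
41. n0.val = "qqvmv"  [S₁.val ++ "v"]

"qqvmv"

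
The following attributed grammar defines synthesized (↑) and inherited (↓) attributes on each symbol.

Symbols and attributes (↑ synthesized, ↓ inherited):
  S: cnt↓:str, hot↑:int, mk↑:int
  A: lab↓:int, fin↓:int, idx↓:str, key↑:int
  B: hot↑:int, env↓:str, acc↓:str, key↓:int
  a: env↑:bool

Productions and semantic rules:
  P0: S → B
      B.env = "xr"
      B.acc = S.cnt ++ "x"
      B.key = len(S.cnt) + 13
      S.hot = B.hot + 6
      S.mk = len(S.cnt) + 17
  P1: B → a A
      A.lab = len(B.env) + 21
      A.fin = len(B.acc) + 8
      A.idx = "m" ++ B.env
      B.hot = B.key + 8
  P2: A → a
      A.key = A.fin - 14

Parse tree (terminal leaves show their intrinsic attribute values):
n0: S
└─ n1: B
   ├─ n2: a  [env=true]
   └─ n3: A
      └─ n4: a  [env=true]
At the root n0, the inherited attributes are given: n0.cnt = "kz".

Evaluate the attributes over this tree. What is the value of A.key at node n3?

-3

1. n0.cnt = "kz"  [given at root]
2. n1.env = "xr"  ["xr"]
3. n1.acc = "kzx"  [S.cnt ++ "x"]
4. n1.key = 15  [len(S.cnt) + 13]
5. n2.env = true  [terminal]
6. n3.lab = 23  [len(B.env) + 21]
7. n3.fin = 11  [len(B.acc) + 8]
8. n3.idx = "mxr"  ["m" ++ B.env]
9. n4.env = true  [terminal]
10. n3.key = -3  [A.fin - 14]
11. n1.hot = 23  [B.key + 8]
12. n0.hot = 29  [B.hot + 6]
13. n0.mk = 19  [len(S.cnt) + 17]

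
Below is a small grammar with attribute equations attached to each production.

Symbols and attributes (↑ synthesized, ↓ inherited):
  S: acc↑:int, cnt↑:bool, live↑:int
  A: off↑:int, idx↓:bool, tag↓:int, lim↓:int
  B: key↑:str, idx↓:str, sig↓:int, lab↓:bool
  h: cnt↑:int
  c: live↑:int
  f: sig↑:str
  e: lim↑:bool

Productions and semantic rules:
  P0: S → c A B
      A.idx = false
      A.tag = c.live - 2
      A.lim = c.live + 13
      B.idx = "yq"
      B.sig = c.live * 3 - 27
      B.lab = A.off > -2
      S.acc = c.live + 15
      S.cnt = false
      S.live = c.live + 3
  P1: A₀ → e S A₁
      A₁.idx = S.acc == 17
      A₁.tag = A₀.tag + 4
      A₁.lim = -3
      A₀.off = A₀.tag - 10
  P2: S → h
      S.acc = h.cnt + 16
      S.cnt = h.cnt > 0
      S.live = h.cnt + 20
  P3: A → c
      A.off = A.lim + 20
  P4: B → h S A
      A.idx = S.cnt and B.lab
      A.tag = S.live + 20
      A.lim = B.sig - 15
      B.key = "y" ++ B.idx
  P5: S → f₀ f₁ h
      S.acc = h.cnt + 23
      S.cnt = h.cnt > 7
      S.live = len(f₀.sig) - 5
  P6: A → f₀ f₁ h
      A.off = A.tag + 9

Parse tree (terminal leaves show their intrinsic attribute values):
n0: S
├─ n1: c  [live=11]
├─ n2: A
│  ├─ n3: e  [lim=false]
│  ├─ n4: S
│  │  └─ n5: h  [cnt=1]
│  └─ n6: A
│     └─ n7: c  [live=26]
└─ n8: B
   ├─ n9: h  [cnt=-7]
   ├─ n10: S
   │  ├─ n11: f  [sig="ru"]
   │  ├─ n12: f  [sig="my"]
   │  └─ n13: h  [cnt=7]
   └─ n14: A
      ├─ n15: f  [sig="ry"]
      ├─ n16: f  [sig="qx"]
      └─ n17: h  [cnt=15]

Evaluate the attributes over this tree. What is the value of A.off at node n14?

1. n1.live = 11  [terminal]
2. n2.idx = false  [false]
3. n2.tag = 9  [c.live - 2]
4. n2.lim = 24  [c.live + 13]
5. n3.lim = false  [terminal]
6. n5.cnt = 1  [terminal]
7. n4.acc = 17  [h.cnt + 16]
8. n4.cnt = true  [h.cnt > 0]
9. n4.live = 21  [h.cnt + 20]
10. n6.idx = true  [S.acc == 17]
11. n6.tag = 13  [A₀.tag + 4]
12. n6.lim = -3  [-3]
13. n7.live = 26  [terminal]
14. n6.off = 17  [A.lim + 20]
15. n2.off = -1  [A₀.tag - 10]
16. n8.idx = "yq"  ["yq"]
17. n8.sig = 6  [c.live * 3 - 27]
18. n8.lab = true  [A.off > -2]
19. n9.cnt = -7  [terminal]
20. n11.sig = "ru"  [terminal]
21. n12.sig = "my"  [terminal]
22. n13.cnt = 7  [terminal]
23. n10.acc = 30  [h.cnt + 23]
24. n10.cnt = false  [h.cnt > 7]
25. n10.live = -3  [len(f₀.sig) - 5]
26. n14.idx = false  [S.cnt and B.lab]
27. n14.tag = 17  [S.live + 20]
28. n14.lim = -9  [B.sig - 15]
29. n15.sig = "ry"  [terminal]
30. n16.sig = "qx"  [terminal]
31. n17.cnt = 15  [terminal]
32. n14.off = 26  [A.tag + 9]
33. n8.key = "yyq"  ["y" ++ B.idx]
34. n0.acc = 26  [c.live + 15]
35. n0.cnt = false  [false]
36. n0.live = 14  [c.live + 3]

26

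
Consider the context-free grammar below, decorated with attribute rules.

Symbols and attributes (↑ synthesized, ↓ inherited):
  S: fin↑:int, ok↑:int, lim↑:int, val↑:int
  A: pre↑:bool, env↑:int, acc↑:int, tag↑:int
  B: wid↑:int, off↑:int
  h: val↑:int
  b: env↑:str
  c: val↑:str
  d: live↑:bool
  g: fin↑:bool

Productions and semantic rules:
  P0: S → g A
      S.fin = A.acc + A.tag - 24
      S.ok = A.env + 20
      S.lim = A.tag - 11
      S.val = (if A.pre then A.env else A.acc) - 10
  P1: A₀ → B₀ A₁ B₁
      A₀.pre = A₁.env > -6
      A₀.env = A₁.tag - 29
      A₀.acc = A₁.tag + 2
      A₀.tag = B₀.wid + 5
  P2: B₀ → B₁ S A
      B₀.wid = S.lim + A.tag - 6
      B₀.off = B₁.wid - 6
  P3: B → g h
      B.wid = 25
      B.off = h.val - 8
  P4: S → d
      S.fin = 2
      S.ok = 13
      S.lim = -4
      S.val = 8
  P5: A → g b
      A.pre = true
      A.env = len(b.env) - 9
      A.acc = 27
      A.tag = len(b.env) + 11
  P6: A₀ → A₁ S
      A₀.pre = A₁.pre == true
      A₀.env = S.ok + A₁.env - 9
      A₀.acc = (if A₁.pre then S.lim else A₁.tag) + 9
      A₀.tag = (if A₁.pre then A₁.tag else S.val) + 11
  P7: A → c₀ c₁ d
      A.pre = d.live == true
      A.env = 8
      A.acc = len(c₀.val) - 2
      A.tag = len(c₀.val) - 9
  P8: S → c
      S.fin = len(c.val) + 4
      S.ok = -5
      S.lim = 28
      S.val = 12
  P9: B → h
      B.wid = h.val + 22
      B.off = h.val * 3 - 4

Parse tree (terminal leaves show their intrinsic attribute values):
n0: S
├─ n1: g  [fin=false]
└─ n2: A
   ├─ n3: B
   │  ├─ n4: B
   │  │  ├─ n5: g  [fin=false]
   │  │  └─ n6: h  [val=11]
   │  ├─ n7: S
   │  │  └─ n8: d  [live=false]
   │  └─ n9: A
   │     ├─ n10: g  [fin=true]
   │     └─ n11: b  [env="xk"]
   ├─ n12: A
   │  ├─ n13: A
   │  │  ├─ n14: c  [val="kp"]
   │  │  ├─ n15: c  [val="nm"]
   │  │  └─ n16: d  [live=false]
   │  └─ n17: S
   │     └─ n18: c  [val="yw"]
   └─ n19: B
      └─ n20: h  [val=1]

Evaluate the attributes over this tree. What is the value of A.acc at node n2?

25

1. n1.fin = false  [terminal]
2. n5.fin = false  [terminal]
3. n6.val = 11  [terminal]
4. n4.wid = 25  [25]
5. n4.off = 3  [h.val - 8]
6. n8.live = false  [terminal]
7. n7.fin = 2  [2]
8. n7.ok = 13  [13]
9. n7.lim = -4  [-4]
10. n7.val = 8  [8]
11. n10.fin = true  [terminal]
12. n11.env = "xk"  [terminal]
13. n9.pre = true  [true]
14. n9.env = -7  [len(b.env) - 9]
15. n9.acc = 27  [27]
16. n9.tag = 13  [len(b.env) + 11]
17. n3.wid = 3  [S.lim + A.tag - 6]
18. n3.off = 19  [B₁.wid - 6]
19. n14.val = "kp"  [terminal]
20. n15.val = "nm"  [terminal]
21. n16.live = false  [terminal]
22. n13.pre = false  [d.live == true]
23. n13.env = 8  [8]
24. n13.acc = 0  [len(c₀.val) - 2]
25. n13.tag = -7  [len(c₀.val) - 9]
26. n18.val = "yw"  [terminal]
27. n17.fin = 6  [len(c.val) + 4]
28. n17.ok = -5  [-5]
29. n17.lim = 28  [28]
30. n17.val = 12  [12]
31. n12.pre = false  [A₁.pre == true]
32. n12.env = -6  [S.ok + A₁.env - 9]
33. n12.acc = 2  [(if A₁.pre then S.lim else A₁.tag) + 9]
34. n12.tag = 23  [(if A₁.pre then A₁.tag else S.val) + 11]
35. n20.val = 1  [terminal]
36. n19.wid = 23  [h.val + 22]
37. n19.off = -1  [h.val * 3 - 4]
38. n2.pre = false  [A₁.env > -6]
39. n2.env = -6  [A₁.tag - 29]
40. n2.acc = 25  [A₁.tag + 2]
41. n2.tag = 8  [B₀.wid + 5]
42. n0.fin = 9  [A.acc + A.tag - 24]
43. n0.ok = 14  [A.env + 20]
44. n0.lim = -3  [A.tag - 11]
45. n0.val = 15  [(if A.pre then A.env else A.acc) - 10]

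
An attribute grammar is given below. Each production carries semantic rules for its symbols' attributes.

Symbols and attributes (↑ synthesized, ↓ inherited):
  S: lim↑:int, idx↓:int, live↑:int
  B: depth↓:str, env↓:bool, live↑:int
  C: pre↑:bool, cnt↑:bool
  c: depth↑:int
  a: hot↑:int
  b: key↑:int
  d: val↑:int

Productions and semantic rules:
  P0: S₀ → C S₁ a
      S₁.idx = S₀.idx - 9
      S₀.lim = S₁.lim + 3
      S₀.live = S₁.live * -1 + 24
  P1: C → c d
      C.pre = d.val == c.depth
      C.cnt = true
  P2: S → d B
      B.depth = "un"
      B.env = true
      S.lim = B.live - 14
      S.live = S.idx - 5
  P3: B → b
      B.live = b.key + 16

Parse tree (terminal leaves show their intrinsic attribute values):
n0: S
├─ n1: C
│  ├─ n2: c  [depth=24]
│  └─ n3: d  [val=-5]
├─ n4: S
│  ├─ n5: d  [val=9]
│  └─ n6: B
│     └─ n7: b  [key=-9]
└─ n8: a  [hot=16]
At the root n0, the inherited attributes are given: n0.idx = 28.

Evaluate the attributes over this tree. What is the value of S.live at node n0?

1. n0.idx = 28  [given at root]
2. n2.depth = 24  [terminal]
3. n3.val = -5  [terminal]
4. n1.pre = false  [d.val == c.depth]
5. n1.cnt = true  [true]
6. n4.idx = 19  [S₀.idx - 9]
7. n5.val = 9  [terminal]
8. n6.depth = "un"  ["un"]
9. n6.env = true  [true]
10. n7.key = -9  [terminal]
11. n6.live = 7  [b.key + 16]
12. n4.lim = -7  [B.live - 14]
13. n4.live = 14  [S.idx - 5]
14. n8.hot = 16  [terminal]
15. n0.lim = -4  [S₁.lim + 3]
16. n0.live = 10  [S₁.live * -1 + 24]

10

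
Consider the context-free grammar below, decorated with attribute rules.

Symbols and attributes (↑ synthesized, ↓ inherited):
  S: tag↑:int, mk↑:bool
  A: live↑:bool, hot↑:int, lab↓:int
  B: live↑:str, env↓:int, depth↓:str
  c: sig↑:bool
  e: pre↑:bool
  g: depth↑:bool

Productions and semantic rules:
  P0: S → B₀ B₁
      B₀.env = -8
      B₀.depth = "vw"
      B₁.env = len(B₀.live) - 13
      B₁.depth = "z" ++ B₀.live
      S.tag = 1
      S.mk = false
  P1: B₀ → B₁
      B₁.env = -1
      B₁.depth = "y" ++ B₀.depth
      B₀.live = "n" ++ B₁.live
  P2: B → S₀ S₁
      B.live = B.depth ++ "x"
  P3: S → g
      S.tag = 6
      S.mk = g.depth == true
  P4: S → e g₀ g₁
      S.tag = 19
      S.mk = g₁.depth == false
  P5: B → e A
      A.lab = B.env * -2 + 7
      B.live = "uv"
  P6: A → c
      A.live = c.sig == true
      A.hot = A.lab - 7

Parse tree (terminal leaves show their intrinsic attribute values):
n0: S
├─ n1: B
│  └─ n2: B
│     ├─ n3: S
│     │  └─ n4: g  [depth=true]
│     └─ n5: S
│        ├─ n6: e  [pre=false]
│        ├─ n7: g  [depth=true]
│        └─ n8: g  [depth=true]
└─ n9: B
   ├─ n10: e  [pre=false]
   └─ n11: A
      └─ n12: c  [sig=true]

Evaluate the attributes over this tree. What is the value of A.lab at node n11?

23

1. n1.env = -8  [-8]
2. n1.depth = "vw"  ["vw"]
3. n2.env = -1  [-1]
4. n2.depth = "yvw"  ["y" ++ B₀.depth]
5. n4.depth = true  [terminal]
6. n3.tag = 6  [6]
7. n3.mk = true  [g.depth == true]
8. n6.pre = false  [terminal]
9. n7.depth = true  [terminal]
10. n8.depth = true  [terminal]
11. n5.tag = 19  [19]
12. n5.mk = false  [g₁.depth == false]
13. n2.live = "yvwx"  [B.depth ++ "x"]
14. n1.live = "nyvwx"  ["n" ++ B₁.live]
15. n9.env = -8  [len(B₀.live) - 13]
16. n9.depth = "znyvwx"  ["z" ++ B₀.live]
17. n10.pre = false  [terminal]
18. n11.lab = 23  [B.env * -2 + 7]
19. n12.sig = true  [terminal]
20. n11.live = true  [c.sig == true]
21. n11.hot = 16  [A.lab - 7]
22. n9.live = "uv"  ["uv"]
23. n0.tag = 1  [1]
24. n0.mk = false  [false]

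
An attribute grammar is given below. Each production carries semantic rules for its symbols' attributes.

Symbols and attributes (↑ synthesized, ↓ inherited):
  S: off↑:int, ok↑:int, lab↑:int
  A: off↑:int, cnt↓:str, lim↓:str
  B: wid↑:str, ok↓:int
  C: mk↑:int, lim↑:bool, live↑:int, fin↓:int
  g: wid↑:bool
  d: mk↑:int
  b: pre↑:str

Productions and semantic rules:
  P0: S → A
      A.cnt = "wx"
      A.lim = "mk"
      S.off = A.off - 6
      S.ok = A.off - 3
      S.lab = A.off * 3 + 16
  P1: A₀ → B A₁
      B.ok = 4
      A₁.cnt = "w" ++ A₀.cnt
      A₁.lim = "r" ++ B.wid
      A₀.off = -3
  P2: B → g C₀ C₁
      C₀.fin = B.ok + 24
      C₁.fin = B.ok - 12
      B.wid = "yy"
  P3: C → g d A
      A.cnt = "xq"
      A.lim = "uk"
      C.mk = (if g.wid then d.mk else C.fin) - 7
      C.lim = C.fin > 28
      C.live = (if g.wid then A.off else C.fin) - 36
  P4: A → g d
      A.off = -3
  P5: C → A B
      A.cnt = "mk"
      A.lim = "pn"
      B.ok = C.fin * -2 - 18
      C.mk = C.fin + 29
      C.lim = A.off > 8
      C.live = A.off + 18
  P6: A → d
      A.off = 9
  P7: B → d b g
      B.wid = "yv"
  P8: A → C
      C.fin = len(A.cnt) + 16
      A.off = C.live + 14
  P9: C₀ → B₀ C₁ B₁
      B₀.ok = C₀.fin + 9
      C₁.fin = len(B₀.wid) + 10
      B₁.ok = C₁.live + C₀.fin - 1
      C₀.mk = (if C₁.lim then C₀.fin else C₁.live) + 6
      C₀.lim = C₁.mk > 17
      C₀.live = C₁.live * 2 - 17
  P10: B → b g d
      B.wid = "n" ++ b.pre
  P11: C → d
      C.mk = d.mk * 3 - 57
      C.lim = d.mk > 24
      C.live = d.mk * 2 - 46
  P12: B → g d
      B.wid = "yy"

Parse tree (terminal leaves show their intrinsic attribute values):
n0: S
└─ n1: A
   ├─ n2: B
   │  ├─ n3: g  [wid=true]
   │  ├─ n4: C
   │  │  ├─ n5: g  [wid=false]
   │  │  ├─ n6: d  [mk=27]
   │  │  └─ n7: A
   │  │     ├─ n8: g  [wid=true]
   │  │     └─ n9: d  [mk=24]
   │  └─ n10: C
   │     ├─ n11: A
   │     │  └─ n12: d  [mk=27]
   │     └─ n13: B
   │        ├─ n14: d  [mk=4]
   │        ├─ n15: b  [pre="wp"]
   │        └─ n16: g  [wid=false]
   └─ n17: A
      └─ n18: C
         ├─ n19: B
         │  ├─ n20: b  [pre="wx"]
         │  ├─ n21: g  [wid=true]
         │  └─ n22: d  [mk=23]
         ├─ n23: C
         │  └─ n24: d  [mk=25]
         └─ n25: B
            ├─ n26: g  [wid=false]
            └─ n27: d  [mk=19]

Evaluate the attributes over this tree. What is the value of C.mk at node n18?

1. n1.cnt = "wx"  ["wx"]
2. n1.lim = "mk"  ["mk"]
3. n2.ok = 4  [4]
4. n3.wid = true  [terminal]
5. n4.fin = 28  [B.ok + 24]
6. n5.wid = false  [terminal]
7. n6.mk = 27  [terminal]
8. n7.cnt = "xq"  ["xq"]
9. n7.lim = "uk"  ["uk"]
10. n8.wid = true  [terminal]
11. n9.mk = 24  [terminal]
12. n7.off = -3  [-3]
13. n4.mk = 21  [(if g.wid then d.mk else C.fin) - 7]
14. n4.lim = false  [C.fin > 28]
15. n4.live = -8  [(if g.wid then A.off else C.fin) - 36]
16. n10.fin = -8  [B.ok - 12]
17. n11.cnt = "mk"  ["mk"]
18. n11.lim = "pn"  ["pn"]
19. n12.mk = 27  [terminal]
20. n11.off = 9  [9]
21. n13.ok = -2  [C.fin * -2 - 18]
22. n14.mk = 4  [terminal]
23. n15.pre = "wp"  [terminal]
24. n16.wid = false  [terminal]
25. n13.wid = "yv"  ["yv"]
26. n10.mk = 21  [C.fin + 29]
27. n10.lim = true  [A.off > 8]
28. n10.live = 27  [A.off + 18]
29. n2.wid = "yy"  ["yy"]
30. n17.cnt = "wwx"  ["w" ++ A₀.cnt]
31. n17.lim = "ryy"  ["r" ++ B.wid]
32. n18.fin = 19  [len(A.cnt) + 16]
33. n19.ok = 28  [C₀.fin + 9]
34. n20.pre = "wx"  [terminal]
35. n21.wid = true  [terminal]
36. n22.mk = 23  [terminal]
37. n19.wid = "nwx"  ["n" ++ b.pre]
38. n23.fin = 13  [len(B₀.wid) + 10]
39. n24.mk = 25  [terminal]
40. n23.mk = 18  [d.mk * 3 - 57]
41. n23.lim = true  [d.mk > 24]
42. n23.live = 4  [d.mk * 2 - 46]
43. n25.ok = 22  [C₁.live + C₀.fin - 1]
44. n26.wid = false  [terminal]
45. n27.mk = 19  [terminal]
46. n25.wid = "yy"  ["yy"]
47. n18.mk = 25  [(if C₁.lim then C₀.fin else C₁.live) + 6]
48. n18.lim = true  [C₁.mk > 17]
49. n18.live = -9  [C₁.live * 2 - 17]
50. n17.off = 5  [C.live + 14]
51. n1.off = -3  [-3]
52. n0.off = -9  [A.off - 6]
53. n0.ok = -6  [A.off - 3]
54. n0.lab = 7  [A.off * 3 + 16]

25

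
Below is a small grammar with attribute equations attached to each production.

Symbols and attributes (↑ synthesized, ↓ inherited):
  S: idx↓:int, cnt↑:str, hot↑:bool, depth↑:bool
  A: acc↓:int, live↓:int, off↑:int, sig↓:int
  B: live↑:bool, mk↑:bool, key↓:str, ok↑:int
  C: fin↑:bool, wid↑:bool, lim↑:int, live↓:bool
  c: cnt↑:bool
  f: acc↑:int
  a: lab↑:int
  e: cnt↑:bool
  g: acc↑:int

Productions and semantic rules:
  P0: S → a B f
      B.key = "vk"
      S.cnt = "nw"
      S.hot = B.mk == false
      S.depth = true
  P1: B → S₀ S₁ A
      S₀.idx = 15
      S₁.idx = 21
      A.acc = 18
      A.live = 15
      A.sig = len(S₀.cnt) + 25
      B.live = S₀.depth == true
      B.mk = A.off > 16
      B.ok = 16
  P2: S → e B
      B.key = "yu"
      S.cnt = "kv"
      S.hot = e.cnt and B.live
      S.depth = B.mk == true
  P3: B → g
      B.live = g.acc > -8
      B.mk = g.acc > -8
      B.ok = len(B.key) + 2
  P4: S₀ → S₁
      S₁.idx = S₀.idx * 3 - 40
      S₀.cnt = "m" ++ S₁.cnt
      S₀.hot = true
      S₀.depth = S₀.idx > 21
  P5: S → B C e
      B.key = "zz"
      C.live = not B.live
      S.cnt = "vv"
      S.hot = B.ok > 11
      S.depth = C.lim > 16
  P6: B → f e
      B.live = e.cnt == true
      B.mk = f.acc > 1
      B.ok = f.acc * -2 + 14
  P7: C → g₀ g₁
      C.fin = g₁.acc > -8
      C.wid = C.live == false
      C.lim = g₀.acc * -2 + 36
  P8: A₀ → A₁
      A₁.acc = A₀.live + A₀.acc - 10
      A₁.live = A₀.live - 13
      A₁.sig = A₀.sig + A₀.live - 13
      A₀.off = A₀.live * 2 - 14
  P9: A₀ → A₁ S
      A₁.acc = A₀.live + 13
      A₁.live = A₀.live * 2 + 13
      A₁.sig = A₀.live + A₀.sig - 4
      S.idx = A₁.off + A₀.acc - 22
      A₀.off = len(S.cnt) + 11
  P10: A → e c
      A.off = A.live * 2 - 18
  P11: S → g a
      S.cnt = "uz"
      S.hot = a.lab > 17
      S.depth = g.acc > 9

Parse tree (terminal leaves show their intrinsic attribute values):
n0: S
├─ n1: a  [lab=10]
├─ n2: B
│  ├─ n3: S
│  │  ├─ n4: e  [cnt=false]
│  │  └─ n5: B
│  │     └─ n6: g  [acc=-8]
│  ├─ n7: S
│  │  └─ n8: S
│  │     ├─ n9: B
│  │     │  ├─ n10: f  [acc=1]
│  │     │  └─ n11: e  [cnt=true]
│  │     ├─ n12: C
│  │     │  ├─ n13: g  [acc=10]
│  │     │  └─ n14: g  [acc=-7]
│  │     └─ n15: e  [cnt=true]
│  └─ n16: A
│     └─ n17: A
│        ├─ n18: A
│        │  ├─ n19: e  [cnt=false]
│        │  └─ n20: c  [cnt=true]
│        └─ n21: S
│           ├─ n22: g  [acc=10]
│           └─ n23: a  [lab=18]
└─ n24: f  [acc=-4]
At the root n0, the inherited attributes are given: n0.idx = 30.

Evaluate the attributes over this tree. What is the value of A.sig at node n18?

1. n0.idx = 30  [given at root]
2. n1.lab = 10  [terminal]
3. n2.key = "vk"  ["vk"]
4. n3.idx = 15  [15]
5. n4.cnt = false  [terminal]
6. n5.key = "yu"  ["yu"]
7. n6.acc = -8  [terminal]
8. n5.live = false  [g.acc > -8]
9. n5.mk = false  [g.acc > -8]
10. n5.ok = 4  [len(B.key) + 2]
11. n3.cnt = "kv"  ["kv"]
12. n3.hot = false  [e.cnt and B.live]
13. n3.depth = false  [B.mk == true]
14. n7.idx = 21  [21]
15. n8.idx = 23  [S₀.idx * 3 - 40]
16. n9.key = "zz"  ["zz"]
17. n10.acc = 1  [terminal]
18. n11.cnt = true  [terminal]
19. n9.live = true  [e.cnt == true]
20. n9.mk = false  [f.acc > 1]
21. n9.ok = 12  [f.acc * -2 + 14]
22. n12.live = false  [not B.live]
23. n13.acc = 10  [terminal]
24. n14.acc = -7  [terminal]
25. n12.fin = true  [g₁.acc > -8]
26. n12.wid = true  [C.live == false]
27. n12.lim = 16  [g₀.acc * -2 + 36]
28. n15.cnt = true  [terminal]
29. n8.cnt = "vv"  ["vv"]
30. n8.hot = true  [B.ok > 11]
31. n8.depth = false  [C.lim > 16]
32. n7.cnt = "mvv"  ["m" ++ S₁.cnt]
33. n7.hot = true  [true]
34. n7.depth = false  [S₀.idx > 21]
35. n16.acc = 18  [18]
36. n16.live = 15  [15]
37. n16.sig = 27  [len(S₀.cnt) + 25]
38. n17.acc = 23  [A₀.live + A₀.acc - 10]
39. n17.live = 2  [A₀.live - 13]
40. n17.sig = 29  [A₀.sig + A₀.live - 13]
41. n18.acc = 15  [A₀.live + 13]
42. n18.live = 17  [A₀.live * 2 + 13]
43. n18.sig = 27  [A₀.live + A₀.sig - 4]
44. n19.cnt = false  [terminal]
45. n20.cnt = true  [terminal]
46. n18.off = 16  [A.live * 2 - 18]
47. n21.idx = 17  [A₁.off + A₀.acc - 22]
48. n22.acc = 10  [terminal]
49. n23.lab = 18  [terminal]
50. n21.cnt = "uz"  ["uz"]
51. n21.hot = true  [a.lab > 17]
52. n21.depth = true  [g.acc > 9]
53. n17.off = 13  [len(S.cnt) + 11]
54. n16.off = 16  [A₀.live * 2 - 14]
55. n2.live = false  [S₀.depth == true]
56. n2.mk = false  [A.off > 16]
57. n2.ok = 16  [16]
58. n24.acc = -4  [terminal]
59. n0.cnt = "nw"  ["nw"]
60. n0.hot = true  [B.mk == false]
61. n0.depth = true  [true]

27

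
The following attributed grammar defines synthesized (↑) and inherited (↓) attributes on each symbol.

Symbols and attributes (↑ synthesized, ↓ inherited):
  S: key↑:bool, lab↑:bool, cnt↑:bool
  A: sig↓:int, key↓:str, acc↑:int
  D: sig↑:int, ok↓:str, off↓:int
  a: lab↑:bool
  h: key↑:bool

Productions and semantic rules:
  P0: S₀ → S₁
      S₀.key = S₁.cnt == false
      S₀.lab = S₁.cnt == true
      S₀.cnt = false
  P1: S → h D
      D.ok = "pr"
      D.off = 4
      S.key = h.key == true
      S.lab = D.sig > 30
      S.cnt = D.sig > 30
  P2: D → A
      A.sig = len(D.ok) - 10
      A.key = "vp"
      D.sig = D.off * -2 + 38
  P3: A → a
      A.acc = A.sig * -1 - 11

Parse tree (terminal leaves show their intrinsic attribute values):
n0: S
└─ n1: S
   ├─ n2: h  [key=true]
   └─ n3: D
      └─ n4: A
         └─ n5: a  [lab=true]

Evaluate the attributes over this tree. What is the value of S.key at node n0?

true

1. n2.key = true  [terminal]
2. n3.ok = "pr"  ["pr"]
3. n3.off = 4  [4]
4. n4.sig = -8  [len(D.ok) - 10]
5. n4.key = "vp"  ["vp"]
6. n5.lab = true  [terminal]
7. n4.acc = -3  [A.sig * -1 - 11]
8. n3.sig = 30  [D.off * -2 + 38]
9. n1.key = true  [h.key == true]
10. n1.lab = false  [D.sig > 30]
11. n1.cnt = false  [D.sig > 30]
12. n0.key = true  [S₁.cnt == false]
13. n0.lab = false  [S₁.cnt == true]
14. n0.cnt = false  [false]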